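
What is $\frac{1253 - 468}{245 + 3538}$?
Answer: $\frac{785}{3783} \approx 0.20751$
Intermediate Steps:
$\frac{1253 - 468}{245 + 3538} = \frac{1253 - 468}{3783} = 785 \cdot \frac{1}{3783} = \frac{785}{3783}$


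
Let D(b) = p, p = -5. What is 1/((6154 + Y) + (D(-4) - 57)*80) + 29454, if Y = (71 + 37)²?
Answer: 378719533/12858 ≈ 29454.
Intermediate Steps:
D(b) = -5
Y = 11664 (Y = 108² = 11664)
1/((6154 + Y) + (D(-4) - 57)*80) + 29454 = 1/((6154 + 11664) + (-5 - 57)*80) + 29454 = 1/(17818 - 62*80) + 29454 = 1/(17818 - 4960) + 29454 = 1/12858 + 29454 = 378719533/12858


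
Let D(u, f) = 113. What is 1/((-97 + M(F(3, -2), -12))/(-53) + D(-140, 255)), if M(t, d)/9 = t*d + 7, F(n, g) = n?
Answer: 53/6347 ≈ 0.0083504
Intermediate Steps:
M(t, d) = 63 + 9*d*t (M(t, d) = 9*(t*d + 7) = 9*(d*t + 7) = 9*(7 + d*t) = 63 + 9*d*t)
1/((-97 + M(F(3, -2), -12))/(-53) + D(-140, 255)) = 1/((-97 + (63 + 9*(-12)*3))/(-53) + 113) = 1/((-97 + (63 - 324))*(-1/53) + 113) = 1/((-97 - 261)*(-1/53) + 113) = 1/(-358*(-1/53) + 113) = 1/(358/53 + 113) = 1/(6347/53) = 53/6347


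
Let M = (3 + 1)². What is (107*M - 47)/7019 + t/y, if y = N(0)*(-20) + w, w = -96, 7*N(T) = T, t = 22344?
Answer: -6528029/28076 ≈ -232.51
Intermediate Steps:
M = 16 (M = 4² = 16)
N(T) = T/7
y = -96 (y = ((⅐)*0)*(-20) - 96 = 0*(-20) - 96 = 0 - 96 = -96)
(107*M - 47)/7019 + t/y = (107*16 - 47)/7019 + 22344/(-96) = (1712 - 47)*(1/7019) + 22344*(-1/96) = 1665*(1/7019) - 931/4 = 1665/7019 - 931/4 = -6528029/28076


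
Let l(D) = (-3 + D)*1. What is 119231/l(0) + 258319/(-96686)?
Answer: -11528743423/290058 ≈ -39746.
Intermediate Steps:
l(D) = -3 + D
119231/l(0) + 258319/(-96686) = 119231/(-3 + 0) + 258319/(-96686) = 119231/(-3) + 258319*(-1/96686) = 119231*(-1/3) - 258319/96686 = -119231/3 - 258319/96686 = -11528743423/290058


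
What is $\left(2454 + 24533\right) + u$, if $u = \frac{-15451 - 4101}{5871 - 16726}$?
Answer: $\frac{22535649}{835} \approx 26989.0$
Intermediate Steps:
$u = \frac{1504}{835}$ ($u = - \frac{19552}{-10855} = \left(-19552\right) \left(- \frac{1}{10855}\right) = \frac{1504}{835} \approx 1.8012$)
$\left(2454 + 24533\right) + u = \left(2454 + 24533\right) + \frac{1504}{835} = 26987 + \frac{1504}{835} = \frac{22535649}{835}$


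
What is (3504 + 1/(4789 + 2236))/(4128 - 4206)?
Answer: -24615601/547950 ≈ -44.923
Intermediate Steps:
(3504 + 1/(4789 + 2236))/(4128 - 4206) = (3504 + 1/7025)/(-78) = (3504 + 1/7025)*(-1/78) = (24615601/7025)*(-1/78) = -24615601/547950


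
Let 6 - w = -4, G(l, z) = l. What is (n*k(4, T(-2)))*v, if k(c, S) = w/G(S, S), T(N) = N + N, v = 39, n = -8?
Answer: 780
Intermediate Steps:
w = 10 (w = 6 - 1*(-4) = 6 + 4 = 10)
T(N) = 2*N
k(c, S) = 10/S
(n*k(4, T(-2)))*v = -80/(2*(-2))*39 = -80/(-4)*39 = -80*(-1)/4*39 = -8*(-5/2)*39 = 20*39 = 780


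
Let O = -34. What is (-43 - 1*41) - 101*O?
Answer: 3350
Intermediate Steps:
(-43 - 1*41) - 101*O = (-43 - 1*41) - 101*(-34) = (-43 - 41) + 3434 = -84 + 3434 = 3350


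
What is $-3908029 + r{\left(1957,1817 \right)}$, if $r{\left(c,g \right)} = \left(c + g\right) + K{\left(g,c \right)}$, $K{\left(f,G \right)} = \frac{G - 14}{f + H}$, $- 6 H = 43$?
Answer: $- \frac{42396293387}{10859} \approx -3.9043 \cdot 10^{6}$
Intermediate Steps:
$H = - \frac{43}{6}$ ($H = \left(- \frac{1}{6}\right) 43 = - \frac{43}{6} \approx -7.1667$)
$K{\left(f,G \right)} = \frac{-14 + G}{- \frac{43}{6} + f}$ ($K{\left(f,G \right)} = \frac{G - 14}{f - \frac{43}{6}} = \frac{-14 + G}{- \frac{43}{6} + f}$)
$r{\left(c,g \right)} = c + g + \frac{6 \left(-14 + c\right)}{-43 + 6 g}$ ($r{\left(c,g \right)} = \left(c + g\right) + \frac{6 \left(-14 + c\right)}{-43 + 6 g} = c + g + \frac{6 \left(-14 + c\right)}{-43 + 6 g}$)
$-3908029 + r{\left(1957,1817 \right)} = -3908029 + \frac{-84 + 6 \cdot 1957 + \left(-43 + 6 \cdot 1817\right) \left(1957 + 1817\right)}{-43 + 6 \cdot 1817} = -3908029 + \frac{-84 + 11742 + \left(-43 + 10902\right) 3774}{-43 + 10902} = -3908029 + \frac{-84 + 11742 + 10859 \cdot 3774}{10859} = -3908029 + \frac{-84 + 11742 + 40981866}{10859} = -3908029 + \frac{1}{10859} \cdot 40993524 = -3908029 + \frac{40993524}{10859} = - \frac{42396293387}{10859}$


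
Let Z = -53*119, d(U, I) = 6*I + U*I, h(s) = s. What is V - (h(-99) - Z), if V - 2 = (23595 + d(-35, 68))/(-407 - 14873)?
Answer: -94849303/15280 ≈ -6207.4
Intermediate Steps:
d(U, I) = 6*I + I*U
Z = -6307
V = 8937/15280 (V = 2 + (23595 + 68*(6 - 35))/(-407 - 14873) = 2 + (23595 + 68*(-29))/(-15280) = 2 + (23595 - 1972)*(-1/15280) = 2 + 21623*(-1/15280) = 2 - 21623/15280 = 8937/15280 ≈ 0.58488)
V - (h(-99) - Z) = 8937/15280 - (-99 - 1*(-6307)) = 8937/15280 - (-99 + 6307) = 8937/15280 - 1*6208 = 8937/15280 - 6208 = -94849303/15280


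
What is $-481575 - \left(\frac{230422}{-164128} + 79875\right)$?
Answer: $- \frac{46074717589}{82064} \approx -5.6145 \cdot 10^{5}$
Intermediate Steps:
$-481575 - \left(\frac{230422}{-164128} + 79875\right) = -481575 - \left(230422 \left(- \frac{1}{164128}\right) + 79875\right) = -481575 - \left(- \frac{115211}{82064} + 79875\right) = -481575 - \frac{6554746789}{82064} = - \frac{46074717589}{82064}$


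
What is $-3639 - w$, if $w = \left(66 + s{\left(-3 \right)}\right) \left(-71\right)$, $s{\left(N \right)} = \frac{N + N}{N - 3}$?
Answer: $1118$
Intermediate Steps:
$s{\left(N \right)} = \frac{2 N}{-3 + N}$
$w = -4757$ ($w = \left(66 + 2 \left(-3\right) \frac{1}{-3 - 3}\right) \left(-71\right) = \left(66 + 2 \left(-3\right) \frac{1}{-6}\right) \left(-71\right) = \left(66 + 2 \left(-3\right) \left(- \frac{1}{6}\right)\right) \left(-71\right) = \left(66 + 1\right) \left(-71\right) = 67 \left(-71\right) = -4757$)
$-3639 - w = -3639 - -4757 = -3639 + 4757 = 1118$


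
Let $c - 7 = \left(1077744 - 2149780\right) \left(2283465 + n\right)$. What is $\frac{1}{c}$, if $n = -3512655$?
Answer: $\frac{1}{1317735930847} \approx 7.5888 \cdot 10^{-13}$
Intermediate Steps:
$c = 1317735930847$ ($c = 7 + \left(1077744 - 2149780\right) \left(2283465 - 3512655\right) = 7 - -1317735930840 = 7 + 1317735930840 = 1317735930847$)
$\frac{1}{c} = \frac{1}{1317735930847}$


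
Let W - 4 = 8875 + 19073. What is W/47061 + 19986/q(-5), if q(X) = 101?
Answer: 943384298/4753161 ≈ 198.48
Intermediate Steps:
W = 27952 (W = 4 + (8875 + 19073) = 4 + 27948 = 27952)
W/47061 + 19986/q(-5) = 27952/47061 + 19986/101 = 943384298/4753161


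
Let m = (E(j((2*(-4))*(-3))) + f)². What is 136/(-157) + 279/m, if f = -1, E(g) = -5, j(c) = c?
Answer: 4323/628 ≈ 6.8838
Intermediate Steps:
m = 36 (m = (-5 - 1)² = (-6)² = 36)
136/(-157) + 279/m = 136/(-157) + 279/36 = 136*(-1/157) + 279*(1/36) = -136/157 + 31/4 = 4323/628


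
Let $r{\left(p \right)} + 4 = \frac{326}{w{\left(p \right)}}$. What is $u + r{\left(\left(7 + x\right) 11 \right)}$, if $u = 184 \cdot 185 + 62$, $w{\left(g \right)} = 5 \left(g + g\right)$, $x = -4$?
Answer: $\frac{5626333}{165} \approx 34099.0$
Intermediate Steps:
$w{\left(g \right)} = 10 g$ ($w{\left(g \right)} = 5 \cdot 2 g = 10 g$)
$r{\left(p \right)} = -4 + \frac{163}{5 p}$ ($r{\left(p \right)} = -4 + \frac{326}{10 p} = -4 + 326 \frac{1}{10 p} = -4 + \frac{163}{5 p}$)
$u = 34102$ ($u = 34040 + 62 = 34102$)
$u + r{\left(\left(7 + x\right) 11 \right)} = 34102 - \left(4 - \frac{163}{5 \left(7 - 4\right) 11}\right) = 34102 - \left(4 - \frac{163}{5 \cdot 3 \cdot 11}\right) = 34102 - \left(4 - \frac{163}{5 \cdot 33}\right) = 34102 + \left(-4 + \frac{163}{5} \cdot \frac{1}{33}\right) = 34102 + \left(-4 + \frac{163}{165}\right) = 34102 - \frac{497}{165} = \frac{5626333}{165}$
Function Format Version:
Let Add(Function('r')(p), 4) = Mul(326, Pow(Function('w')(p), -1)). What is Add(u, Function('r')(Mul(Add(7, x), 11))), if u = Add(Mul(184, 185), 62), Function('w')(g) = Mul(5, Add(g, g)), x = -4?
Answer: Rational(5626333, 165) ≈ 34099.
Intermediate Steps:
Function('w')(g) = Mul(10, g) (Function('w')(g) = Mul(5, Mul(2, g)) = Mul(10, g))
Function('r')(p) = Add(-4, Mul(Rational(163, 5), Pow(p, -1))) (Function('r')(p) = Add(-4, Mul(326, Pow(Mul(10, p), -1))) = Add(-4, Mul(326, Mul(Rational(1, 10), Pow(p, -1)))) = Add(-4, Mul(Rational(163, 5), Pow(p, -1))))
u = 34102 (u = Add(34040, 62) = 34102)
Add(u, Function('r')(Mul(Add(7, x), 11))) = Add(34102, Add(-4, Mul(Rational(163, 5), Pow(Mul(Add(7, -4), 11), -1)))) = Add(34102, Add(-4, Mul(Rational(163, 5), Pow(Mul(3, 11), -1)))) = Add(34102, Add(-4, Mul(Rational(163, 5), Pow(33, -1)))) = Add(34102, Add(-4, Mul(Rational(163, 5), Rational(1, 33)))) = Add(34102, Add(-4, Rational(163, 165))) = Add(34102, Rational(-497, 165)) = Rational(5626333, 165)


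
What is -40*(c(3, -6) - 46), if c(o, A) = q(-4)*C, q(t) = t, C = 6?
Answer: 2800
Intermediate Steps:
c(o, A) = -24 (c(o, A) = -4*6 = -24)
-40*(c(3, -6) - 46) = -40*(-24 - 46) = -40*(-70) = 2800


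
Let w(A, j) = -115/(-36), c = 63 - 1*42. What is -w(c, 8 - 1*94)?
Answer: -115/36 ≈ -3.1944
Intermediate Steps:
c = 21 (c = 63 - 42 = 21)
w(A, j) = 115/36 (w(A, j) = -115*(-1/36) = 115/36)
-w(c, 8 - 1*94) = -1*115/36 = -115/36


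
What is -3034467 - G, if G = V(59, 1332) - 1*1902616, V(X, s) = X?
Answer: -1131910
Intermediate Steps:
G = -1902557 (G = 59 - 1*1902616 = 59 - 1902616 = -1902557)
-3034467 - G = -3034467 - 1*(-1902557) = -3034467 + 1902557 = -1131910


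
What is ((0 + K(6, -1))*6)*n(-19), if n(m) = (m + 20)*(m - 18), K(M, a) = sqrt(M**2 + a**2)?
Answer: -222*sqrt(37) ≈ -1350.4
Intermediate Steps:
n(m) = (-18 + m)*(20 + m) (n(m) = (20 + m)*(-18 + m) = (-18 + m)*(20 + m))
((0 + K(6, -1))*6)*n(-19) = ((0 + sqrt(6**2 + (-1)**2))*6)*(-360 + (-19)**2 + 2*(-19)) = ((0 + sqrt(36 + 1))*6)*(-360 + 361 - 38) = ((0 + sqrt(37))*6)*(-37) = (sqrt(37)*6)*(-37) = (6*sqrt(37))*(-37) = -222*sqrt(37)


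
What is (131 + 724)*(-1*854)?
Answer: -730170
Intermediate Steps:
(131 + 724)*(-1*854) = 855*(-854) = -730170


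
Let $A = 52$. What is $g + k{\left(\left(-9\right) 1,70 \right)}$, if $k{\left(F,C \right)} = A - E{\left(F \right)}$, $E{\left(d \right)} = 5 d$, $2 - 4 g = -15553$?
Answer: $\frac{15943}{4} \approx 3985.8$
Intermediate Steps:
$g = \frac{15555}{4}$ ($g = \frac{1}{2} - - \frac{15553}{4} = \frac{1}{2} + \frac{15553}{4} = \frac{15555}{4} \approx 3888.8$)
$k{\left(F,C \right)} = 52 - 5 F$
$g + k{\left(\left(-9\right) 1,70 \right)} = \frac{15555}{4} + \left(52 - 5 \left(\left(-9\right) 1\right)\right) = \frac{15555}{4} + \left(52 - -45\right) = \frac{15555}{4} + \left(52 + 45\right) = \frac{15555}{4} + 97 = \frac{15943}{4}$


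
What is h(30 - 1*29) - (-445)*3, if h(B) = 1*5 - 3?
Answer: 1337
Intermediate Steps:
h(B) = 2 (h(B) = 5 - 3 = 2)
h(30 - 1*29) - (-445)*3 = 2 - (-445)*3 = 2 - 1*(-1335) = 2 + 1335 = 1337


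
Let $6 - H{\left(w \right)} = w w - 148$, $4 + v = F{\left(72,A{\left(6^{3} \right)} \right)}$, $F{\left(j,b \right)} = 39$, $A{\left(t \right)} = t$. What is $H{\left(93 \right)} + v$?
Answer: $-8460$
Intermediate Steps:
$v = 35$ ($v = -4 + 39 = 35$)
$H{\left(w \right)} = 154 - w^{2}$ ($H{\left(w \right)} = 6 - \left(w w - 148\right) = 6 - \left(w^{2} - 148\right) = 6 - \left(-148 + w^{2}\right) = 154 - w^{2}$)
$H{\left(93 \right)} + v = \left(154 - 93^{2}\right) + 35 = \left(154 - 8649\right) + 35 = -8495 + 35 = -8460$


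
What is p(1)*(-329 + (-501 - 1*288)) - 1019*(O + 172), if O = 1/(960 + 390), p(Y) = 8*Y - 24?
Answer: -212464019/1350 ≈ -1.5738e+5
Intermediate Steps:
p(Y) = -24 + 8*Y
O = 1/1350 ≈ 0.00074074
p(1)*(-329 + (-501 - 1*288)) - 1019*(O + 172) = (-24 + 8*1)*(-329 + (-501 - 1*288)) - 1019*(1/1350 + 172) = (-24 + 8)*(-329 + (-501 - 288)) - 1019*232201/1350 = -16*(-329 - 789) - 236612819/1350 = -16*(-1118) - 236612819/1350 = 17888 - 236612819/1350 = -212464019/1350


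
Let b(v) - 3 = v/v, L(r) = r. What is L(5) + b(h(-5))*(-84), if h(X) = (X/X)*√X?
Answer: -331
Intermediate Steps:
h(X) = √X (h(X) = 1*√X = √X)
b(v) = 4 (b(v) = 3 + v/v = 3 + 1 = 4)
L(5) + b(h(-5))*(-84) = 5 + 4*(-84) = 5 - 336 = -331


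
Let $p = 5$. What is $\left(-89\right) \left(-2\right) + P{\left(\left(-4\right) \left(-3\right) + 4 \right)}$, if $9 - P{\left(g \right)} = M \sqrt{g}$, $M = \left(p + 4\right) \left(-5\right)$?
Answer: $367$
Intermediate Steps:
$M = -45$ ($M = \left(5 + 4\right) \left(-5\right) = 9 \left(-5\right) = -45$)
$P{\left(g \right)} = 9 + 45 \sqrt{g}$ ($P{\left(g \right)} = 9 - - 45 \sqrt{g} = 9 + 45 \sqrt{g}$)
$\left(-89\right) \left(-2\right) + P{\left(\left(-4\right) \left(-3\right) + 4 \right)} = \left(-89\right) \left(-2\right) + \left(9 + 45 \sqrt{\left(-4\right) \left(-3\right) + 4}\right) = 178 + \left(9 + 45 \sqrt{12 + 4}\right) = 178 + \left(9 + 45 \sqrt{16}\right) = 178 + \left(9 + 45 \cdot 4\right) = 178 + \left(9 + 180\right) = 178 + 189 = 367$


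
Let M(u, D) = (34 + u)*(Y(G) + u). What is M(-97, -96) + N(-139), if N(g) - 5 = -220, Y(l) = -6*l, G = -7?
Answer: 3250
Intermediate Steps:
N(g) = -215 (N(g) = 5 - 220 = -215)
M(u, D) = (34 + u)*(42 + u) (M(u, D) = (34 + u)*(-6*(-7) + u) = (34 + u)*(42 + u))
M(-97, -96) + N(-139) = (1428 + (-97)² + 76*(-97)) - 215 = (1428 + 9409 - 7372) - 215 = 3465 - 215 = 3250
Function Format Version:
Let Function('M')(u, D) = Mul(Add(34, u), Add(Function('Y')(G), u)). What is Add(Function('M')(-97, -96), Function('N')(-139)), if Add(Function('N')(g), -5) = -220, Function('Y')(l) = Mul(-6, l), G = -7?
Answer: 3250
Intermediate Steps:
Function('N')(g) = -215 (Function('N')(g) = Add(5, -220) = -215)
Function('M')(u, D) = Mul(Add(34, u), Add(42, u)) (Function('M')(u, D) = Mul(Add(34, u), Add(Mul(-6, -7), u)) = Mul(Add(34, u), Add(42, u)))
Add(Function('M')(-97, -96), Function('N')(-139)) = Add(Add(1428, Pow(-97, 2), Mul(76, -97)), -215) = Add(Add(1428, 9409, -7372), -215) = Add(3465, -215) = 3250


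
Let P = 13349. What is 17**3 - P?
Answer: -8436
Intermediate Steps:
17**3 - P = 17**3 - 1*13349 = 4913 - 13349 = -8436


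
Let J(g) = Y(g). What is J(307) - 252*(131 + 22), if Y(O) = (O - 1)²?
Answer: 55080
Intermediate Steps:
Y(O) = (-1 + O)²
J(g) = (-1 + g)²
J(307) - 252*(131 + 22) = (-1 + 307)² - 252*(131 + 22) = 306² - 252*153 = 93636 - 1*38556 = 93636 - 38556 = 55080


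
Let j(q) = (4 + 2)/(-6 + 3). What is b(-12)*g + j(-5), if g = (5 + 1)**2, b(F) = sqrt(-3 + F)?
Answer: -2 + 36*I*sqrt(15) ≈ -2.0 + 139.43*I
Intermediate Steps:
g = 36 (g = 6**2 = 36)
j(q) = -2 (j(q) = 6/(-3) = 6*(-1/3) = -2)
b(-12)*g + j(-5) = sqrt(-3 - 12)*36 - 2 = sqrt(-15)*36 - 2 = (I*sqrt(15))*36 - 2 = 36*I*sqrt(15) - 2 = -2 + 36*I*sqrt(15)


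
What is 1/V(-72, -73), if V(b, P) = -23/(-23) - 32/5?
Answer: -5/27 ≈ -0.18519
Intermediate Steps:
V(b, P) = -27/5 (V(b, P) = -23*(-1/23) - 32*⅕ = 1 - 32/5 = -27/5)
1/V(-72, -73) = 1/(-27/5) = -5/27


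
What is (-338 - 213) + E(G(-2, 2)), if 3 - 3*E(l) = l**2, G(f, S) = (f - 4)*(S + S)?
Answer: -742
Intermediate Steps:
G(f, S) = 2*S*(-4 + f) (G(f, S) = (-4 + f)*(2*S) = 2*S*(-4 + f))
E(l) = 1 - l**2/3
(-338 - 213) + E(G(-2, 2)) = (-338 - 213) + (1 - 16*(-4 - 2)**2/3) = -551 + (1 - (2*2*(-6))**2/3) = -551 + (1 - 1/3*(-24)**2) = -551 + (1 - 1/3*576) = -551 + (1 - 192) = -551 - 191 = -742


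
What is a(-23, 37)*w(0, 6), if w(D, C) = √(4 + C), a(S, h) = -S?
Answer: 23*√10 ≈ 72.732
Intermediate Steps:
a(-23, 37)*w(0, 6) = (-1*(-23))*√(4 + 6) = 23*√10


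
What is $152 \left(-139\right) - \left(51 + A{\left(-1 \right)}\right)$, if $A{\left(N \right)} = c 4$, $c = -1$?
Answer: $-21175$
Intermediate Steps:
$A{\left(N \right)} = -4$ ($A{\left(N \right)} = \left(-1\right) 4 = -4$)
$152 \left(-139\right) - \left(51 + A{\left(-1 \right)}\right) = 152 \left(-139\right) - 47 = -21128 + \left(-51 + 4\right) = -21128 - 47 = -21175$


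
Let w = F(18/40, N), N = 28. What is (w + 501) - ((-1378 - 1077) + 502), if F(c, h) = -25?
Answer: 2429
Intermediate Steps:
w = -25
(w + 501) - ((-1378 - 1077) + 502) = (-25 + 501) - ((-1378 - 1077) + 502) = 476 - (-2455 + 502) = 476 - 1*(-1953) = 476 + 1953 = 2429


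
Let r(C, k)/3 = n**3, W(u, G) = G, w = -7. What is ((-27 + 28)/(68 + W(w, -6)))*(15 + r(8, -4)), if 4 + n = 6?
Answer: 39/62 ≈ 0.62903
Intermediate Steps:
n = 2 (n = -4 + 6 = 2)
r(C, k) = 24 (r(C, k) = 3*2**3 = 3*8 = 24)
((-27 + 28)/(68 + W(w, -6)))*(15 + r(8, -4)) = ((-27 + 28)/(68 - 6))*(15 + 24) = (1/62)*39 = 39/62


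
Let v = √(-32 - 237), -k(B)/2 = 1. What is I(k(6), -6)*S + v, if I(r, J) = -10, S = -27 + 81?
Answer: -540 + I*√269 ≈ -540.0 + 16.401*I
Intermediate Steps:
k(B) = -2 (k(B) = -2*1 = -2)
S = 54
v = I*√269 (v = √(-269) = I*√269 ≈ 16.401*I)
I(k(6), -6)*S + v = -10*54 + I*√269 = -540 + I*√269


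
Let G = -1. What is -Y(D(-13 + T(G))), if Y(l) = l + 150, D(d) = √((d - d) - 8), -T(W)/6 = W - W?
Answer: -150 - 2*I*√2 ≈ -150.0 - 2.8284*I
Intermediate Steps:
T(W) = 0 (T(W) = -6*(W - W) = -6*0 = 0)
D(d) = 2*I*√2 (D(d) = √(0 - 8) = √(-8) = 2*I*√2)
Y(l) = 150 + l
-Y(D(-13 + T(G))) = -(150 + 2*I*√2) = -150 - 2*I*√2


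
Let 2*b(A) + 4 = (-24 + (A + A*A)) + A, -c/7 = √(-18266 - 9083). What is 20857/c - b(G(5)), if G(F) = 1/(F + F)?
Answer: 2779/200 + 20857*I*√27349/191443 ≈ 13.895 + 18.017*I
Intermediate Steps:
c = -7*I*√27349 (c = -7*√(-18266 - 9083) = -7*I*√27349 ≈ -1157.6*I)
G(F) = 1/(2*F)
b(A) = -14 + A + A²/2 (b(A) = -2 + ((-24 + (A + A*A)) + A)/2 = -2 + ((-24 + (A + A²)) + A)/2 = -2 + ((-24 + A + A²) + A)/2 = -2 + (-24 + A² + 2*A)/2 = -2 + (-12 + A + A²/2) = -14 + A + A²/2)
20857/c - b(G(5)) = 20857/((-7*I*√27349)) - (-14 + (½)/5 + ((½)/5)²/2) = 20857*(I*√27349/191443) - (-14 + (½)*(⅕) + ((½)*(⅕))²/2) = 20857*I*√27349/191443 - (-14 + ⅒ + (⅒)²/2) = 20857*I*√27349/191443 - (-14 + ⅒ + (½)*(1/100)) = 20857*I*√27349/191443 - (-14 + ⅒ + 1/200) = 20857*I*√27349/191443 - 1*(-2779/200) = 20857*I*√27349/191443 + 2779/200 = 2779/200 + 20857*I*√27349/191443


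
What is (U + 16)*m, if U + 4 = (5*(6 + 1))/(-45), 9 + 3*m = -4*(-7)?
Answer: 1919/27 ≈ 71.074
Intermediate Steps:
m = 19/3 (m = -3 + (-4*(-7))/3 = -3 + (1/3)*28 = -3 + 28/3 = 19/3 ≈ 6.3333)
U = -43/9 (U = -4 + (5*(6 + 1))/(-45) = -4 + (5*7)*(-1/45) = -4 + 35*(-1/45) = -4 - 7/9 = -43/9 ≈ -4.7778)
(U + 16)*m = (-43/9 + 16)*(19/3) = (101/9)*(19/3) = 1919/27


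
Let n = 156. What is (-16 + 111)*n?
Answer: 14820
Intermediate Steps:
(-16 + 111)*n = (-16 + 111)*156 = 95*156 = 14820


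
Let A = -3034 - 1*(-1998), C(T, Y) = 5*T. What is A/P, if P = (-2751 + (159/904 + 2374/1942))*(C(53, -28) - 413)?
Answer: -6144488/2413556347 ≈ -0.0025458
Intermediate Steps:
A = -1036 (A = -3034 + 1998 = -1036)
P = 89301584839/219446 (P = (-2751 + (159/904 + 2374/1942))*(5*53 - 413) = (-2751 + (159*(1/904) + 2374*(1/1942)))*(265 - 413) = (-2751 + (159/904 + 1187/971))*(-148) = (-2751 + 1227437/877784)*(-148) = -2413556347/877784*(-148) = 89301584839/219446 ≈ 4.0694e+5)
A/P = -1036/89301584839/219446 = -1036*219446/89301584839 = -6144488/2413556347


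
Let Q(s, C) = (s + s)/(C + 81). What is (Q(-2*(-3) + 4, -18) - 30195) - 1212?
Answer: -1978621/63 ≈ -31407.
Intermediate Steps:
Q(s, C) = 2*s/(81 + C) (Q(s, C) = (2*s)/(81 + C) = 2*s/(81 + C))
(Q(-2*(-3) + 4, -18) - 30195) - 1212 = (2*(-2*(-3) + 4)/(81 - 18) - 30195) - 1212 = (2*(6 + 4)/63 - 30195) - 1212 = (2*10*(1/63) - 30195) - 1212 = (20/63 - 30195) - 1212 = -1902265/63 - 1212 = -1978621/63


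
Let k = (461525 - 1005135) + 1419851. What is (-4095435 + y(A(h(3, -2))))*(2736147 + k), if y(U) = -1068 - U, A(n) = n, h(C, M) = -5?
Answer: -14798140217224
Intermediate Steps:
k = 876241 (k = -543610 + 1419851 = 876241)
(-4095435 + y(A(h(3, -2))))*(2736147 + k) = (-4095435 + (-1068 - 1*(-5)))*(2736147 + 876241) = (-4095435 + (-1068 + 5))*3612388 = (-4095435 - 1063)*3612388 = -4096498*3612388 = -14798140217224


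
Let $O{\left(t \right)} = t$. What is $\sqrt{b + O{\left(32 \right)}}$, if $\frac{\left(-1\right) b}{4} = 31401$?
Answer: $2 i \sqrt{31393} \approx 354.36 i$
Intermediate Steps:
$b = -125604$ ($b = \left(-4\right) 31401 = -125604$)
$\sqrt{b + O{\left(32 \right)}} = \sqrt{-125604 + 32} = \sqrt{-125572} = 2 i \sqrt{31393}$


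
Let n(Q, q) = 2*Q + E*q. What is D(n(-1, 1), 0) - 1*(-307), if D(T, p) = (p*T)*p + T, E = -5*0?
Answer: 305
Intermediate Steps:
E = 0
n(Q, q) = 2*Q (n(Q, q) = 2*Q + 0*q = 2*Q + 0 = 2*Q)
D(T, p) = T + T*p² (D(T, p) = (T*p)*p + T = T*p² + T = T + T*p²)
D(n(-1, 1), 0) - 1*(-307) = (2*(-1))*(1 + 0²) - 1*(-307) = -2*(1 + 0) + 307 = -2*1 + 307 = -2 + 307 = 305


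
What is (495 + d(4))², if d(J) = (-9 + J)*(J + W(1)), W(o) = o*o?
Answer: 220900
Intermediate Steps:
W(o) = o²
d(J) = (1 + J)*(-9 + J) (d(J) = (-9 + J)*(J + 1²) = (-9 + J)*(J + 1) = (-9 + J)*(1 + J) = (1 + J)*(-9 + J))
(495 + d(4))² = (495 + (-9 + 4² - 8*4))² = (495 + (-9 + 16 - 32))² = (495 - 25)² = 470² = 220900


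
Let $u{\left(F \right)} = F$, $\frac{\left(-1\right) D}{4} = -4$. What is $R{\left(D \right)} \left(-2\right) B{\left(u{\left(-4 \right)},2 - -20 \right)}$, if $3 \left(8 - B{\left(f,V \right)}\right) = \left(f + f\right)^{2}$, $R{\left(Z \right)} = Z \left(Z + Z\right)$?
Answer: $\frac{40960}{3} \approx 13653.0$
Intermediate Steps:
$D = 16$ ($D = \left(-4\right) \left(-4\right) = 16$)
$R{\left(Z \right)} = 2 Z^{2}$ ($R{\left(Z \right)} = Z 2 Z = 2 Z^{2}$)
$B{\left(f,V \right)} = 8 - \frac{4 f^{2}}{3}$ ($B{\left(f,V \right)} = 8 - \frac{\left(f + f\right)^{2}}{3} = 8 - \frac{\left(2 f\right)^{2}}{3} = 8 - \frac{4 f^{2}}{3}$)
$R{\left(D \right)} \left(-2\right) B{\left(u{\left(-4 \right)},2 - -20 \right)} = 2 \cdot 16^{2} \left(-2\right) \left(8 - \frac{4 \left(-4\right)^{2}}{3}\right) = 2 \cdot 256 \left(-2\right) \left(8 - \frac{64}{3}\right) = 512 \left(-2\right) \left(8 - \frac{64}{3}\right) = \left(-1024\right) \left(- \frac{40}{3}\right) = \frac{40960}{3}$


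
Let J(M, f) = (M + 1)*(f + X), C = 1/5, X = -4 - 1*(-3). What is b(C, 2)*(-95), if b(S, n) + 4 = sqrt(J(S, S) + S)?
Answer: 380 - 19*I*sqrt(19) ≈ 380.0 - 82.819*I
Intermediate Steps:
X = -1 (X = -4 + 3 = -1)
C = 1/5 (C = 1*(1/5) = 1/5 ≈ 0.20000)
J(M, f) = (1 + M)*(-1 + f) (J(M, f) = (M + 1)*(f - 1) = (1 + M)*(-1 + f))
b(S, n) = -4 + sqrt(-1 + S + S**2) (b(S, n) = -4 + sqrt((-1 + S - S + S*S) + S) = -4 + sqrt((-1 + S - S + S**2) + S) = -4 + sqrt((-1 + S**2) + S) = -4 + sqrt(-1 + S + S**2))
b(C, 2)*(-95) = (-4 + sqrt(-1 + 1/5 + (1/5)**2))*(-95) = (-4 + sqrt(-1 + 1/5 + 1/25))*(-95) = (-4 + sqrt(-19/25))*(-95) = (-4 + I*sqrt(19)/5)*(-95) = 380 - 19*I*sqrt(19)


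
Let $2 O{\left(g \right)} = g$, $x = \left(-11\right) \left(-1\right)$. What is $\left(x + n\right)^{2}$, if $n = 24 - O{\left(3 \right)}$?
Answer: $\frac{4489}{4} \approx 1122.3$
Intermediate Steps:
$x = 11$
$O{\left(g \right)} = \frac{g}{2}$
$n = \frac{45}{2}$ ($n = 24 - \frac{1}{2} \cdot 3 = 24 - \frac{3}{2} = \frac{45}{2} \approx 22.5$)
$\left(x + n\right)^{2} = \left(11 + \frac{45}{2}\right)^{2} = \left(\frac{67}{2}\right)^{2} = \frac{4489}{4}$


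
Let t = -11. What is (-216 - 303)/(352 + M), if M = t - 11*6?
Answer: -519/275 ≈ -1.8873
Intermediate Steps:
M = -77 (M = -11 - 11*6 = -11 - 66 = -77)
(-216 - 303)/(352 + M) = (-216 - 303)/(352 - 77) = -519/275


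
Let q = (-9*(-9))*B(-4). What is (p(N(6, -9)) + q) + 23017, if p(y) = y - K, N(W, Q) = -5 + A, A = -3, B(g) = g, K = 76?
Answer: 22609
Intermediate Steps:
N(W, Q) = -8 (N(W, Q) = -5 - 3 = -8)
p(y) = -76 + y (p(y) = y - 1*76 = y - 76 = -76 + y)
q = -324 (q = -9*(-9)*(-4) = 81*(-4) = -324)
(p(N(6, -9)) + q) + 23017 = ((-76 - 8) - 324) + 23017 = (-84 - 324) + 23017 = -408 + 23017 = 22609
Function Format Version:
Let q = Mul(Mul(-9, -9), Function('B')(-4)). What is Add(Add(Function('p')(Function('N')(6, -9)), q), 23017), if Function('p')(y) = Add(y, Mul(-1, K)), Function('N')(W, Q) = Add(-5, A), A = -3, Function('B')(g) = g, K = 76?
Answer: 22609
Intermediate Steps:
Function('N')(W, Q) = -8 (Function('N')(W, Q) = Add(-5, -3) = -8)
Function('p')(y) = Add(-76, y) (Function('p')(y) = Add(y, Mul(-1, 76)) = Add(y, -76) = Add(-76, y))
q = -324 (q = Mul(Mul(-9, -9), -4) = Mul(81, -4) = -324)
Add(Add(Function('p')(Function('N')(6, -9)), q), 23017) = Add(Add(Add(-76, -8), -324), 23017) = Add(Add(-84, -324), 23017) = Add(-408, 23017) = 22609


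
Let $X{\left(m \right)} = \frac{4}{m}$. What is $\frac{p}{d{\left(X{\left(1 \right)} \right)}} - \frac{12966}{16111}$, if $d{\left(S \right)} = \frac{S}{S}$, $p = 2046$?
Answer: $\frac{32950140}{16111} \approx 2045.2$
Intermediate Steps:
$d{\left(S \right)} = 1$
$\frac{p}{d{\left(X{\left(1 \right)} \right)}} - \frac{12966}{16111} = \frac{2046}{1} - \frac{12966}{16111} = 2046 \cdot 1 - \frac{12966}{16111} = 2046 - \frac{12966}{16111} = \frac{32950140}{16111}$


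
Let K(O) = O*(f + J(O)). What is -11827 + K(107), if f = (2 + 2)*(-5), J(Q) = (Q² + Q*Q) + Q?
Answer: 2447568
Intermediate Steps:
J(Q) = Q + 2*Q² (J(Q) = (Q² + Q²) + Q = 2*Q² + Q = Q + 2*Q²)
f = -20 (f = 4*(-5) = -20)
K(O) = O*(-20 + O*(1 + 2*O))
-11827 + K(107) = -11827 + 107*(-20 + 107*(1 + 2*107)) = -11827 + 107*(-20 + 107*(1 + 214)) = -11827 + 107*(-20 + 107*215) = -11827 + 107*(-20 + 23005) = -11827 + 107*22985 = -11827 + 2459395 = 2447568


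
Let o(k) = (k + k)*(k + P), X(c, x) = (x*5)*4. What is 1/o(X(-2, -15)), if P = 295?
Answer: 1/3000 ≈ 0.00033333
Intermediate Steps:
X(c, x) = 20*x (X(c, x) = (5*x)*4 = 20*x)
o(k) = 2*k*(295 + k) (o(k) = (k + k)*(k + 295) = (2*k)*(295 + k) = 2*k*(295 + k))
1/o(X(-2, -15)) = 1/(2*(20*(-15))*(295 + 20*(-15))) = 1/(2*(-300)*(295 - 300)) = 1/(2*(-300)*(-5)) = 1/3000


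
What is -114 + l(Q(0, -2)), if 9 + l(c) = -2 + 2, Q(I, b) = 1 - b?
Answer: -123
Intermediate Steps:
l(c) = -9 (l(c) = -9 + (-2 + 2) = -9 + 0 = -9)
-114 + l(Q(0, -2)) = -114 - 9 = -123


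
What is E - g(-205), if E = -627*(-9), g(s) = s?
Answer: 5848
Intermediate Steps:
E = 5643
E - g(-205) = 5643 - 1*(-205) = 5643 + 205 = 5848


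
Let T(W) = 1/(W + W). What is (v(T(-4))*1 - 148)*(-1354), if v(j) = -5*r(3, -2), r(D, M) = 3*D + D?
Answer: 281632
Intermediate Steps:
T(W) = 1/(2*W)
r(D, M) = 4*D
v(j) = -60 (v(j) = -20*3 = -5*12 = -60)
(v(T(-4))*1 - 148)*(-1354) = (-60*1 - 148)*(-1354) = (-60 - 148)*(-1354) = -208*(-1354) = 281632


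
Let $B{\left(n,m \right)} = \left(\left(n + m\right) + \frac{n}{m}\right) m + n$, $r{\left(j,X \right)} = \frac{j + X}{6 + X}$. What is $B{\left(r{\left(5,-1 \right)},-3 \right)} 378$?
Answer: $\frac{15498}{5} \approx 3099.6$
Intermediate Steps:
$r{\left(j,X \right)} = \frac{X + j}{6 + X}$
$B{\left(n,m \right)} = n + m \left(m + n + \frac{n}{m}\right)$ ($B{\left(n,m \right)} = \left(\left(m + n\right) + \frac{n}{m}\right) m + n = \left(m + n + \frac{n}{m}\right) m + n = m \left(m + n + \frac{n}{m}\right) + n = n + m \left(m + n + \frac{n}{m}\right)$)
$B{\left(r{\left(5,-1 \right)},-3 \right)} 378 = \left(\left(-3\right)^{2} + 2 \frac{-1 + 5}{6 - 1} - 3 \frac{-1 + 5}{6 - 1}\right) 378 = \left(9 + 2 \cdot \frac{1}{5} \cdot 4 - 3 \cdot \frac{1}{5} \cdot 4\right) 378 = \left(9 + 2 \cdot \frac{4}{5} - \frac{12}{5}\right) 378 = \left(9 + \frac{8}{5} - \frac{12}{5}\right) 378 = \frac{41}{5} \cdot 378 = \frac{15498}{5}$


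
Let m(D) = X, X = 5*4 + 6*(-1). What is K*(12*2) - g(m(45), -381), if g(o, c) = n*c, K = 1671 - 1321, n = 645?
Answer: 254145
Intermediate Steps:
K = 350
X = 14 (X = 20 - 6 = 14)
m(D) = 14
g(o, c) = 645*c
K*(12*2) - g(m(45), -381) = 350*(12*2) - 645*(-381) = 350*24 - 1*(-245745) = 8400 + 245745 = 254145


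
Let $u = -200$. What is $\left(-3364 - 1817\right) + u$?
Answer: $-5381$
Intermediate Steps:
$\left(-3364 - 1817\right) + u = \left(-3364 - 1817\right) - 200 = -5181 - 200 = -5381$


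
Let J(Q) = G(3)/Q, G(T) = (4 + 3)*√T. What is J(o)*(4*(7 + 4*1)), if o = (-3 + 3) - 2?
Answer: -154*√3 ≈ -266.74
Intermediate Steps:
G(T) = 7*√T
o = -2 (o = 0 - 2 = -2)
J(Q) = 7*√3/Q (J(Q) = (7*√3)/Q = 7*√3/Q)
J(o)*(4*(7 + 4*1)) = (7*√3/(-2))*(4*(7 + 4*1)) = (7*√3*(-½))*(4*(7 + 4)) = (-7*√3/2)*(4*11) = -7*√3/2*44 = -154*√3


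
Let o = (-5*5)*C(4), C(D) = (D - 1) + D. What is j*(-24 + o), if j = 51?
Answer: -10149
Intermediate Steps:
C(D) = -1 + 2*D (C(D) = (-1 + D) + D = -1 + 2*D)
o = -175 (o = (-5*5)*(-1 + 2*4) = -25*(-1 + 8) = -25*7 = -175)
j*(-24 + o) = 51*(-24 - 175) = 51*(-199) = -10149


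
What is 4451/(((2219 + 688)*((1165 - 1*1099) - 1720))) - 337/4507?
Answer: -1640416643/21670458246 ≈ -0.075698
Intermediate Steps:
4451/(((2219 + 688)*((1165 - 1*1099) - 1720))) - 337/4507 = 4451/((2907*((1165 - 1099) - 1720))) - 337*1/4507 = 4451/((2907*(66 - 1720))) - 337/4507 = 4451/((2907*(-1654))) - 337/4507 = 4451/(-4808178) - 337/4507 = 4451*(-1/4808178) - 337/4507 = -4451/4808178 - 337/4507 = -1640416643/21670458246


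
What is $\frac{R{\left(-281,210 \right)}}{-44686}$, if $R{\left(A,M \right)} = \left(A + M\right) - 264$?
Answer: $\frac{335}{44686} \approx 0.0074968$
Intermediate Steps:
$R{\left(A,M \right)} = -264 + A + M$
$\frac{R{\left(-281,210 \right)}}{-44686} = \frac{-264 - 281 + 210}{-44686} = \left(-335\right) \left(- \frac{1}{44686}\right) = \frac{335}{44686}$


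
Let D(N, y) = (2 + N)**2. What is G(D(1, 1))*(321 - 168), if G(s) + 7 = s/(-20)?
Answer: -22797/20 ≈ -1139.8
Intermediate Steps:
G(s) = -7 - s/20 (G(s) = -7 + s/(-20) = -7 + s*(-1/20) = -7 - s/20)
G(D(1, 1))*(321 - 168) = (-7 - (2 + 1)**2/20)*(321 - 168) = (-7 - 1/20*3**2)*153 = (-7 - 1/20*9)*153 = (-7 - 9/20)*153 = -149/20*153 = -22797/20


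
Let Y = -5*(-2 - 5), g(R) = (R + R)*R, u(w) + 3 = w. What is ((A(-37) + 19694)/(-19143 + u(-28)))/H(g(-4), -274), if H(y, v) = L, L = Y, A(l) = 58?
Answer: -9876/335545 ≈ -0.029433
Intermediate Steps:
u(w) = -3 + w
g(R) = 2*R² (g(R) = (2*R)*R = 2*R²)
Y = 35 (Y = -5*(-7) = 35)
L = 35
H(y, v) = 35
((A(-37) + 19694)/(-19143 + u(-28)))/H(g(-4), -274) = ((58 + 19694)/(-19143 + (-3 - 28)))/35 = (19752/(-19143 - 31))*(1/35) = (19752/(-19174))*(1/35) = (19752*(-1/19174))*(1/35) = -9876/9587*1/35 = -9876/335545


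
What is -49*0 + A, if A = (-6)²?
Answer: 36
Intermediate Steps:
A = 36
-49*0 + A = -49*0 + 36 = 0 + 36 = 36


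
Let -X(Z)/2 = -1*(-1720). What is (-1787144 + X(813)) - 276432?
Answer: -2067016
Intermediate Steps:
X(Z) = -3440 (X(Z) = -(-2)*(-1720) = -2*1720 = -3440)
(-1787144 + X(813)) - 276432 = (-1787144 - 3440) - 276432 = -1790584 - 276432 = -2067016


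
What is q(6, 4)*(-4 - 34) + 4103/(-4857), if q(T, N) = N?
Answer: -742367/4857 ≈ -152.84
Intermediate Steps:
q(6, 4)*(-4 - 34) + 4103/(-4857) = 4*(-4 - 34) + 4103/(-4857) = 4*(-38) + 4103*(-1/4857) = -152 - 4103/4857 = -742367/4857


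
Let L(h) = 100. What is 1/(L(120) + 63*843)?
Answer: 1/53209 ≈ 1.8794e-5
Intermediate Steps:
1/(L(120) + 63*843) = 1/(100 + 63*843) = 1/(100 + 53109) = 1/53209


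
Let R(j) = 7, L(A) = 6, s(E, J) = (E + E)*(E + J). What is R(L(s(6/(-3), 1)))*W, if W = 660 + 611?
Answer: 8897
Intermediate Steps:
s(E, J) = 2*E*(E + J) (s(E, J) = (2*E)*(E + J) = 2*E*(E + J))
W = 1271
R(L(s(6/(-3), 1)))*W = 7*1271 = 8897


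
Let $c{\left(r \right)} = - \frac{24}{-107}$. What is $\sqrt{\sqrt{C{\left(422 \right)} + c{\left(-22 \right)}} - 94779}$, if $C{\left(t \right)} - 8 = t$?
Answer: $\frac{\sqrt{-1085124771 + 107 \sqrt{4925638}}}{107} \approx 307.83 i$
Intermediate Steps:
$C{\left(t \right)} = 8 + t$
$c{\left(r \right)} = \frac{24}{107}$ ($c{\left(r \right)} = \left(-24\right) \left(- \frac{1}{107}\right) = \frac{24}{107}$)
$\sqrt{\sqrt{C{\left(422 \right)} + c{\left(-22 \right)}} - 94779} = \sqrt{\sqrt{\left(8 + 422\right) + \frac{24}{107}} - 94779} = \sqrt{\sqrt{430 + \frac{24}{107}} - 94779} = \sqrt{\sqrt{\frac{46034}{107}} - 94779} = \sqrt{\frac{\sqrt{4925638}}{107} - 94779} = \sqrt{-94779 + \frac{\sqrt{4925638}}{107}}$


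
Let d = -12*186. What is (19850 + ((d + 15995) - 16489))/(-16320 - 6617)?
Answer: -17124/22937 ≈ -0.74657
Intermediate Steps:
d = -2232
(19850 + ((d + 15995) - 16489))/(-16320 - 6617) = (19850 + ((-2232 + 15995) - 16489))/(-16320 - 6617) = (19850 + (13763 - 16489))/(-22937) = (19850 - 2726)*(-1/22937) = 17124*(-1/22937) = -17124/22937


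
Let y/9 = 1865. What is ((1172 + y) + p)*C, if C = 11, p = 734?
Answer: 205601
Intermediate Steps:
y = 16785 (y = 9*1865 = 16785)
((1172 + y) + p)*C = ((1172 + 16785) + 734)*11 = (17957 + 734)*11 = 18691*11 = 205601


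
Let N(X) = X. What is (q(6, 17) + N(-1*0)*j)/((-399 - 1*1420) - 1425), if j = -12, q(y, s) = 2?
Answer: -1/1622 ≈ -0.00061652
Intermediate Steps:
(q(6, 17) + N(-1*0)*j)/((-399 - 1*1420) - 1425) = (2 - 1*0*(-12))/((-399 - 1*1420) - 1425) = (2 + 0*(-12))/((-399 - 1420) - 1425) = (2 + 0)/(-1819 - 1425) = 2/(-3244) = 2*(-1/3244) = -1/1622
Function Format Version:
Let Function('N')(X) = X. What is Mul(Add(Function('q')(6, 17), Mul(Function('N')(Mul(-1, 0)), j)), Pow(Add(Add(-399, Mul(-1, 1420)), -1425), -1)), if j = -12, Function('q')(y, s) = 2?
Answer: Rational(-1, 1622) ≈ -0.00061652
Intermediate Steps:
Mul(Add(Function('q')(6, 17), Mul(Function('N')(Mul(-1, 0)), j)), Pow(Add(Add(-399, Mul(-1, 1420)), -1425), -1)) = Mul(Add(2, Mul(Mul(-1, 0), -12)), Pow(Add(Add(-399, Mul(-1, 1420)), -1425), -1)) = Mul(Add(2, Mul(0, -12)), Pow(Add(Add(-399, -1420), -1425), -1)) = Mul(Add(2, 0), Pow(Add(-1819, -1425), -1)) = Mul(2, Pow(-3244, -1)) = Mul(2, Rational(-1, 3244)) = Rational(-1, 1622)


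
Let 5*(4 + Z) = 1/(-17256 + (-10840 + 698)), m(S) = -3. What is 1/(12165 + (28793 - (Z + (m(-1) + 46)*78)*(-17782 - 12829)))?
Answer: 19570/2007643398187 ≈ 9.7478e-9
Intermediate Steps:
Z = -547961/136990 (Z = -4 + 1/(5*(-17256 + (-10840 + 698))) = -4 + 1/(5*(-17256 - 10142)) = -4 + (⅕)/(-27398) = -4 + (⅕)*(-1/27398) = -4 - 1/136990 = -547961/136990 ≈ -4.0000)
1/(12165 + (28793 - (Z + (m(-1) + 46)*78)*(-17782 - 12829))) = 1/(12165 + (28793 - (-547961/136990 + (-3 + 46)*78)*(-17782 - 12829))) = 1/(12165 + (28793 - (-547961/136990 + 43*78)*(-30611))) = 1/(12165 + (28793 - (-547961/136990 + 3354)*(-30611))) = 1/(12165 + (28793 - 458916499*(-30611)/136990)) = 1/(12165 + (28793 - 1*(-2006841850127/19570))) = 1/(12165 + (28793 + 2006841850127/19570)) = 1/(12165 + 2007405329137/19570) = 1/(2007643398187/19570) = 19570/2007643398187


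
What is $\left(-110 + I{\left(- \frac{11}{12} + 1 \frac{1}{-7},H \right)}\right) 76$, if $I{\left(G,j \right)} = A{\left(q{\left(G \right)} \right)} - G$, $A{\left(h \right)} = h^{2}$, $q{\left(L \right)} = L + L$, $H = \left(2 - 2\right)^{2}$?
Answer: $- \frac{3500750}{441} \approx -7938.2$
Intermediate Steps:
$H = 0$ ($H = 0^{2} = 0$)
$q{\left(L \right)} = 2 L$
$I{\left(G,j \right)} = - G + 4 G^{2}$ ($I{\left(G,j \right)} = \left(2 G\right)^{2} - G = 4 G^{2} - G = - G + 4 G^{2}$)
$\left(-110 + I{\left(- \frac{11}{12} + 1 \frac{1}{-7},H \right)}\right) 76 = \left(-110 + \left(- \frac{11}{12} + 1 \frac{1}{-7}\right) \left(-1 + 4 \left(- \frac{11}{12} + 1 \frac{1}{-7}\right)\right)\right) 76 = \left(-110 + \left(\left(-11\right) \frac{1}{12} + 1 \left(- \frac{1}{7}\right)\right) \left(-1 + 4 \left(\left(-11\right) \frac{1}{12} + 1 \left(- \frac{1}{7}\right)\right)\right)\right) 76 = \left(-110 + \left(- \frac{11}{12} - \frac{1}{7}\right) \left(-1 + 4 \left(- \frac{11}{12} - \frac{1}{7}\right)\right)\right) 76 = \left(-110 - \frac{89 \left(-1 + 4 \left(- \frac{89}{84}\right)\right)}{84}\right) 76 = \left(-110 - \frac{89 \left(-1 - \frac{89}{21}\right)}{84}\right) 76 = \left(-110 - - \frac{4895}{882}\right) 76 = \left(-110 + \frac{4895}{882}\right) 76 = \left(- \frac{92125}{882}\right) 76 = - \frac{3500750}{441}$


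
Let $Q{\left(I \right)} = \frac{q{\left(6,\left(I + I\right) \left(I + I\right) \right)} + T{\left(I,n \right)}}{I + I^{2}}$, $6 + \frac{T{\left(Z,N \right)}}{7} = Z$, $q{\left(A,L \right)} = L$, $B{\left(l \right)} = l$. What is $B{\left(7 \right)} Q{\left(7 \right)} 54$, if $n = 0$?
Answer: $\frac{5481}{4} \approx 1370.3$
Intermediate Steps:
$T{\left(Z,N \right)} = -42 + 7 Z$
$Q{\left(I \right)} = \frac{-42 + 4 I^{2} + 7 I}{I + I^{2}}$ ($Q{\left(I \right)} = \frac{\left(I + I\right) \left(I + I\right) + \left(-42 + 7 I\right)}{I + I^{2}} = \frac{2 I 2 I + \left(-42 + 7 I\right)}{I + I^{2}} = \frac{4 I^{2} + \left(-42 + 7 I\right)}{I + I^{2}} = \frac{-42 + 4 I^{2} + 7 I}{I + I^{2}}$)
$B{\left(7 \right)} Q{\left(7 \right)} 54 = 7 \frac{-42 + 4 \cdot 7^{2} + 7 \cdot 7}{7 \left(1 + 7\right)} 54 = 7 \frac{-42 + 4 \cdot 49 + 49}{7 \cdot 8} \cdot 54 = 7 \cdot \frac{1}{7} \cdot \frac{1}{8} \left(-42 + 196 + 49\right) 54 = 7 \cdot \frac{1}{7} \cdot \frac{1}{8} \cdot 203 \cdot 54 = 7 \cdot \frac{29}{8} \cdot 54 = \frac{203}{8} \cdot 54 = \frac{5481}{4}$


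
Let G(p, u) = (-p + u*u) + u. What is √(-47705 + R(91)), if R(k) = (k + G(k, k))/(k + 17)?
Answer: I*√3857826/9 ≈ 218.24*I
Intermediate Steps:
G(p, u) = u + u² - p (G(p, u) = (-p + u²) + u = (u² - p) + u = u + u² - p)
R(k) = (k + k²)/(17 + k) (R(k) = (k + (k + k² - k))/(k + 17) = (k + k²)/(17 + k))
√(-47705 + R(91)) = √(-47705 + 91*(1 + 91)/(17 + 91)) = √(-47705 + 91*92/108) = √(-47705 + 91*(1/108)*92) = √(-47705 + 2093/27) = √(-1285942/27) = I*√3857826/9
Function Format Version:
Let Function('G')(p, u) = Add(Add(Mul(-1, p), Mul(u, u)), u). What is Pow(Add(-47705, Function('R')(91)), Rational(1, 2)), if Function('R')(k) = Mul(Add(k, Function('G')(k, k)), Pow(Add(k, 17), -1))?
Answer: Mul(Rational(1, 9), I, Pow(3857826, Rational(1, 2))) ≈ Mul(218.24, I)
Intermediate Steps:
Function('G')(p, u) = Add(u, Pow(u, 2), Mul(-1, p)) (Function('G')(p, u) = Add(Add(Mul(-1, p), Pow(u, 2)), u) = Add(Add(Pow(u, 2), Mul(-1, p)), u) = Add(u, Pow(u, 2), Mul(-1, p)))
Function('R')(k) = Mul(Pow(Add(17, k), -1), Add(k, Pow(k, 2))) (Function('R')(k) = Mul(Add(k, Add(k, Pow(k, 2), Mul(-1, k))), Pow(Add(k, 17), -1)) = Mul(Add(k, Pow(k, 2)), Pow(Add(17, k), -1)) = Mul(Pow(Add(17, k), -1), Add(k, Pow(k, 2))))
Pow(Add(-47705, Function('R')(91)), Rational(1, 2)) = Pow(Add(-47705, Mul(91, Pow(Add(17, 91), -1), Add(1, 91))), Rational(1, 2)) = Pow(Add(-47705, Mul(91, Pow(108, -1), 92)), Rational(1, 2)) = Pow(Add(-47705, Mul(91, Rational(1, 108), 92)), Rational(1, 2)) = Pow(Add(-47705, Rational(2093, 27)), Rational(1, 2)) = Pow(Rational(-1285942, 27), Rational(1, 2)) = Mul(Rational(1, 9), I, Pow(3857826, Rational(1, 2)))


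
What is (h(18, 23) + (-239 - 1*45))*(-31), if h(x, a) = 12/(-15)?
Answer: 44144/5 ≈ 8828.8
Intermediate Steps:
h(x, a) = -⅘ (h(x, a) = 12*(-1/15) = -⅘)
(h(18, 23) + (-239 - 1*45))*(-31) = (-⅘ + (-239 - 1*45))*(-31) = (-⅘ + (-239 - 45))*(-31) = (-⅘ - 284)*(-31) = -1424/5*(-31) = 44144/5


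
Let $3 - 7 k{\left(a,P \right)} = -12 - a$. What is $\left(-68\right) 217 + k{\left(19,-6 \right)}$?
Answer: $- \frac{103258}{7} \approx -14751.0$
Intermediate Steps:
$k{\left(a,P \right)} = \frac{15}{7} + \frac{a}{7}$ ($k{\left(a,P \right)} = \frac{3}{7} - \frac{-12 - a}{7} = \frac{3}{7} + \left(\frac{12}{7} + \frac{a}{7}\right) = \frac{15}{7} + \frac{a}{7}$)
$\left(-68\right) 217 + k{\left(19,-6 \right)} = \left(-68\right) 217 + \left(\frac{15}{7} + \frac{1}{7} \cdot 19\right) = -14756 + \left(\frac{15}{7} + \frac{19}{7}\right) = -14756 + \frac{34}{7} = - \frac{103258}{7}$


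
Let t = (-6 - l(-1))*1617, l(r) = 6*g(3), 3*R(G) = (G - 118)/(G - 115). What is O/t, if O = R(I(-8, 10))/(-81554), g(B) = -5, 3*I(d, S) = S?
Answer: -43/397596546270 ≈ -1.0815e-10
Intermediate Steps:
I(d, S) = S/3
R(G) = (-118 + G)/(3*(-115 + G)) (R(G) = ((G - 118)/(G - 115))/3 = ((-118 + G)/(-115 + G))/3 = (-118 + G)/(3*(-115 + G)))
l(r) = -30 (l(r) = 6*(-5) = -30)
t = 38808 (t = (-6 - 1*(-30))*1617 = (-6 + 30)*1617 = 24*1617 = 38808)
O = -172/40980885 (O = ((-118 + (1/3)*10)/(3*(-115 + (1/3)*10)))/(-81554) = ((-118 + 10/3)/(3*(-115 + 10/3)))*(-1/81554) = ((1/3)*(-344/3)/(-335/3))*(-1/81554) = ((1/3)*(-3/335)*(-344/3))*(-1/81554) = (344/1005)*(-1/81554) = -172/40980885 ≈ -4.1971e-6)
O/t = -172/40980885/38808 = -172/40980885*1/38808 = -43/397596546270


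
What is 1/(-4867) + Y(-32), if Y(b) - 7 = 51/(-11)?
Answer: 126531/53537 ≈ 2.3634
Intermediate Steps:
Y(b) = 26/11 (Y(b) = 7 + 51/(-11) = 7 + 51*(-1/11) = 7 - 51/11 = 26/11)
1/(-4867) + Y(-32) = 1/(-4867) + 26/11 = -1/4867 + 26/11 = 126531/53537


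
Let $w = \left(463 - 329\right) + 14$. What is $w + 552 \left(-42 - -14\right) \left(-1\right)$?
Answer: $15604$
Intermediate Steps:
$w = 148$ ($w = 134 + 14 = 148$)
$w + 552 \left(-42 - -14\right) \left(-1\right) = 148 + 552 \left(-42 - -14\right) \left(-1\right) = 148 + 552 \left(-42 + 14\right) \left(-1\right) = 148 + 552 \left(\left(-28\right) \left(-1\right)\right) = 148 + 552 \cdot 28 = 148 + 15456 = 15604$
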